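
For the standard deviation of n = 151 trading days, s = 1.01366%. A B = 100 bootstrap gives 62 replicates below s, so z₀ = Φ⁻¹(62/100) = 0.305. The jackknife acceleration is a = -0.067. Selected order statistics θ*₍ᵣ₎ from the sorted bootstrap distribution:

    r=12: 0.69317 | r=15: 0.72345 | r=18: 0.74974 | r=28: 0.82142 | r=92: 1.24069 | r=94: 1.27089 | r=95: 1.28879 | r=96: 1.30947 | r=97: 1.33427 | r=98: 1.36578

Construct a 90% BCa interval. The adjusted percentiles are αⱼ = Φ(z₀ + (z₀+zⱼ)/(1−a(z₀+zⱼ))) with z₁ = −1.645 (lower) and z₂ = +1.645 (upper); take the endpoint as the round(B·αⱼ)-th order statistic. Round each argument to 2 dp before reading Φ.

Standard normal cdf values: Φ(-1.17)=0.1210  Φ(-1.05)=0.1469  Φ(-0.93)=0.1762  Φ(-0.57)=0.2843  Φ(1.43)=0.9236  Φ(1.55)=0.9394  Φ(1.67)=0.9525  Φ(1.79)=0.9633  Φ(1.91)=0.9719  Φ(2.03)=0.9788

Lower: z₀ + z₁ = 0.305 + (-1.645) = -1.340; 1 − a(z₀+z₁) = 1 − (-0.067)(-1.340) = 0.9102; argument = 0.305 + (-1.340)/0.9102 = -1.1672 → -1.17.
α₁ = Φ(-1.17) = 0.1210; rank = round(100 × 0.1210) = 12; θ*₍12₎ = 0.69317.
Upper: z₀ + z₂ = 1.950; 1 − a(z₀+z₂) = 1.1306; argument = 2.0297 → 2.03; α₂ = 0.9788; rank = 98; θ*₍98₎ = 1.36578.

(0.69317, 1.36578)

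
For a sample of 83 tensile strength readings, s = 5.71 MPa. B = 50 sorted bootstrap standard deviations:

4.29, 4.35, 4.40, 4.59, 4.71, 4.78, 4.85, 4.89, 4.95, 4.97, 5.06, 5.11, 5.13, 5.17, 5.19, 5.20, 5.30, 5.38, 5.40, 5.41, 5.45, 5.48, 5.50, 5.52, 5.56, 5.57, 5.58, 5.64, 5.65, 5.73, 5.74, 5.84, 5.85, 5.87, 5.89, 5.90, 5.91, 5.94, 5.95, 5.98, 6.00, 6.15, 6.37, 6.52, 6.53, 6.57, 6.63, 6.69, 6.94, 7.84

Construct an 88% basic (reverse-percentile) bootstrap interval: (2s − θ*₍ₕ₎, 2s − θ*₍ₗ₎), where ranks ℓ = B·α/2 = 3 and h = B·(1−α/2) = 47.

Percentile endpoints at ranks 3 and 47: θ*₍3₎ = 4.40, θ*₍47₎ = 6.63.
Basic interval reflects these around s:
  lower = 2 × 5.71 − 6.63 = 4.79
  upper = 2 × 5.71 − 4.40 = 7.02

(4.79, 7.02)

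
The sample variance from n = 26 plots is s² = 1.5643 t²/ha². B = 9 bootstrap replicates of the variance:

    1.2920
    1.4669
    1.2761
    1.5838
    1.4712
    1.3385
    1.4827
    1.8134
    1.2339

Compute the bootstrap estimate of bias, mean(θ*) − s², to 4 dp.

bias = −0.1245

mean(θ*) = (1.2920 + 1.4669 + 1.2761 + 1.5838 + 1.4712 + 1.3385 + 1.4827 + 1.8134 + 1.2339) / 9 = 1.43983
bias = 1.43983 − 1.5643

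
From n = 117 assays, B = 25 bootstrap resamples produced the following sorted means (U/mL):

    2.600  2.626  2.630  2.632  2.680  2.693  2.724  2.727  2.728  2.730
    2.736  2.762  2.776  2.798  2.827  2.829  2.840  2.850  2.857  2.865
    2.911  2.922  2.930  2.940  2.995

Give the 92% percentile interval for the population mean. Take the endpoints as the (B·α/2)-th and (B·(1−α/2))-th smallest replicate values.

(2.600, 2.940)

α = 0.08; lower rank = 25 × 0.040 = 1; upper rank = 25 × 0.960 = 24.
The 1st smallest replicate is 2.600; the 24th is 2.940.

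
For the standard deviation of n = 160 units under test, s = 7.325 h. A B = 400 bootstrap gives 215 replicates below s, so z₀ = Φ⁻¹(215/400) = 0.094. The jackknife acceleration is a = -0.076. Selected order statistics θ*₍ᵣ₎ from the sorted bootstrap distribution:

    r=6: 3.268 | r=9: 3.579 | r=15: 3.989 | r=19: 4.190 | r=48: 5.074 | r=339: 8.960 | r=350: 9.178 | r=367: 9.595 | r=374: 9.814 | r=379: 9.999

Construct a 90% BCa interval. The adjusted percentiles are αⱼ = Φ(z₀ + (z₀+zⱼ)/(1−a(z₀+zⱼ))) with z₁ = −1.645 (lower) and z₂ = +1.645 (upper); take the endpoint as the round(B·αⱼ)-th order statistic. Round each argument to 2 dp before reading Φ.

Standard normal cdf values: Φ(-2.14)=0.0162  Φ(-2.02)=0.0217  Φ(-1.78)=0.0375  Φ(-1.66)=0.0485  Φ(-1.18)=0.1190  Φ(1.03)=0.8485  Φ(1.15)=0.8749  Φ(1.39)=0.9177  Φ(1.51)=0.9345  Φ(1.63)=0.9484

(4.190, 9.999)

Lower: z₀ + z₁ = 0.094 + (-1.645) = -1.551; 1 − a(z₀+z₁) = 1 − (-0.076)(-1.551) = 0.8821; argument = 0.094 + (-1.551)/0.8821 = -1.6643 → -1.66.
α₁ = Φ(-1.66) = 0.0485; rank = round(400 × 0.0485) = 19; θ*₍19₎ = 4.190.
Upper: z₀ + z₂ = 1.739; 1 − a(z₀+z₂) = 1.1322; argument = 1.6300 → 1.63; α₂ = 0.9484; rank = 379; θ*₍379₎ = 9.999.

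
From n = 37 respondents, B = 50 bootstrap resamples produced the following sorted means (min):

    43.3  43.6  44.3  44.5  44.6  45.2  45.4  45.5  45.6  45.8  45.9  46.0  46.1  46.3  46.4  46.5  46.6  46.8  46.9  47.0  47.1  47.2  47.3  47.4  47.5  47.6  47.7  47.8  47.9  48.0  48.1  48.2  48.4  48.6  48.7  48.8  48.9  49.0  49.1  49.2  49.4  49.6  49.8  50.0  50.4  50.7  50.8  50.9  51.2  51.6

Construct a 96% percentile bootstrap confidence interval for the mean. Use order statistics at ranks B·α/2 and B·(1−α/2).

(43.3, 51.2)

α = 0.04; lower rank = 50 × 0.020 = 1; upper rank = 50 × 0.980 = 49.
The 1st smallest replicate is 43.3; the 49th is 51.2.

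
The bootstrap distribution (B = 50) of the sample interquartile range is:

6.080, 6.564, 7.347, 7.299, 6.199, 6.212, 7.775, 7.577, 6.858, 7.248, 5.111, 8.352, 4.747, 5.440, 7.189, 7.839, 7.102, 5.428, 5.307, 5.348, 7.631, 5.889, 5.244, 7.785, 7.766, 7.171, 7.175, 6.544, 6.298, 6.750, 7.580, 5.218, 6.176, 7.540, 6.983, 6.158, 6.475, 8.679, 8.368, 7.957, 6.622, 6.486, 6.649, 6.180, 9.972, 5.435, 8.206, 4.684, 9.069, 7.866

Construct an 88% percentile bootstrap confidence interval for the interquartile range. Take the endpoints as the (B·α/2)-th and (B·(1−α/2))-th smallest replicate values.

Sorted replicates: 4.684, 4.747, 5.111, 5.218, 5.244, 5.307, 5.348, 5.428, 5.435, 5.440, 5.889, 6.080, 6.158, 6.176, 6.180, 6.199, 6.212, 6.298, 6.475, 6.486, 6.544, 6.564, 6.622, 6.649, 6.750, 6.858, 6.983, 7.102, 7.171, 7.175, 7.189, 7.248, 7.299, 7.347, 7.540, 7.577, 7.580, 7.631, 7.766, 7.775, 7.785, 7.839, 7.866, 7.957, 8.206, 8.352, 8.368, 8.679, 9.069, 9.972
α = 0.12; lower rank = 50 × 0.060 = 3; upper rank = 50 × 0.940 = 47.
The 3rd smallest replicate is 5.111; the 47th is 8.368.

(5.111, 8.368)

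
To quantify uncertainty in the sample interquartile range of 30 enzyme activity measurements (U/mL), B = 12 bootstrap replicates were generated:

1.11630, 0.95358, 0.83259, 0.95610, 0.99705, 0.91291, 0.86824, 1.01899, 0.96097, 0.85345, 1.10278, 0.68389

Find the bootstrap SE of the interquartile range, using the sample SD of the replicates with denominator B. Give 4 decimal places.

Bootstrap SE is the standard deviation of the 12 replicate interquartile ranges.
Mean of replicates: (1.11630 + 0.95358 + 0.83259 + 0.95610 + 0.99705 + 0.91291 + 0.86824 + 1.01899 + 0.96097 + 0.85345 + 1.10278 + 0.68389) / 12 = 11.256850 / 12 = 0.938071
Sum of squared deviations: (+0.178229)² + (+0.015509)² + (−0.105481)² + (+0.018029)² + (+0.058979)² + (−0.025161)² + (−0.069831)² + (+0.080919)² + (+0.022899)² + (−0.084621)² + (+0.164709)² + (−0.254181)² = 0.158415
Variance = 0.158415 / 12 = 0.013201
SE* = √0.013201

SE* = 0.1149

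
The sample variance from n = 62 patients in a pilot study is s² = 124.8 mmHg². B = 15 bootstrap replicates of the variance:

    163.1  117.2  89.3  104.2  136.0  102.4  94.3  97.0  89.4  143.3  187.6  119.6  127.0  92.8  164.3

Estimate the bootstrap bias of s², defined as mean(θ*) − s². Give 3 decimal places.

mean(θ*) = (163.1 + 117.2 + 89.3 + 104.2 + 136.0 + 102.4 + 94.3 + 97.0 + 89.4 + 143.3 + 187.6 + 119.6 + 127.0 + 92.8 + 164.3) / 15 = 121.8333
bias = 121.8333 − 124.8

bias = −2.967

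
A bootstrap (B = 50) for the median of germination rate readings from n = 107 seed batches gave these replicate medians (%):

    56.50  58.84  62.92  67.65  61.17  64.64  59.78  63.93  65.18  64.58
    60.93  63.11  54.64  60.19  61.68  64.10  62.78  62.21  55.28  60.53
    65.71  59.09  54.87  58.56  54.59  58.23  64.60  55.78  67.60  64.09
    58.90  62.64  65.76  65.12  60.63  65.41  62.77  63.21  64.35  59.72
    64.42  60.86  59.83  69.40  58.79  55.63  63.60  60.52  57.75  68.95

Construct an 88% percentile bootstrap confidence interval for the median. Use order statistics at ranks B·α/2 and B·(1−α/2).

Sorted replicates: 54.59, 54.64, 54.87, 55.28, 55.63, 55.78, 56.50, 57.75, 58.23, 58.56, 58.79, 58.84, 58.90, 59.09, 59.72, 59.78, 59.83, 60.19, 60.52, 60.53, 60.63, 60.86, 60.93, 61.17, 61.68, 62.21, 62.64, 62.77, 62.78, 62.92, 63.11, 63.21, 63.60, 63.93, 64.09, 64.10, 64.35, 64.42, 64.58, 64.60, 64.64, 65.12, 65.18, 65.41, 65.71, 65.76, 67.60, 67.65, 68.95, 69.40
α = 0.12; lower rank = 50 × 0.060 = 3; upper rank = 50 × 0.940 = 47.
The 3rd smallest replicate is 54.87; the 47th is 67.60.

(54.87, 67.60)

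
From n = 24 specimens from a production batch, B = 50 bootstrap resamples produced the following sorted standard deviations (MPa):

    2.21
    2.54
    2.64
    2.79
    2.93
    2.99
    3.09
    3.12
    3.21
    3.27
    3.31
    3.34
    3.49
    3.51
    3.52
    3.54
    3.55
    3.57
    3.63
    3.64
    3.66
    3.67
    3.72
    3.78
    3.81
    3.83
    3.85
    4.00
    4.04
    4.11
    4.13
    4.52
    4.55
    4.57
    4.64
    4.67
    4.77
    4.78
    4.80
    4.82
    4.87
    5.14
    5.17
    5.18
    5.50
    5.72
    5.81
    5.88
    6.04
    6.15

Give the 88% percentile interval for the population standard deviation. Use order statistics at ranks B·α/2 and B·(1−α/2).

(2.64, 5.81)

α = 0.12; lower rank = 50 × 0.060 = 3; upper rank = 50 × 0.940 = 47.
The 3rd smallest replicate is 2.64; the 47th is 5.81.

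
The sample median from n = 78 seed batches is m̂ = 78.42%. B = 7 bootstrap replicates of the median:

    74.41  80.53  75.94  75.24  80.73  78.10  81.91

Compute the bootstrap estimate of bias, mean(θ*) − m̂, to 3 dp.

mean(θ*) = (74.41 + 80.53 + 75.94 + 75.24 + 80.73 + 78.10 + 81.91) / 7 = 78.1229
bias = 78.1229 − 78.42

bias = −0.297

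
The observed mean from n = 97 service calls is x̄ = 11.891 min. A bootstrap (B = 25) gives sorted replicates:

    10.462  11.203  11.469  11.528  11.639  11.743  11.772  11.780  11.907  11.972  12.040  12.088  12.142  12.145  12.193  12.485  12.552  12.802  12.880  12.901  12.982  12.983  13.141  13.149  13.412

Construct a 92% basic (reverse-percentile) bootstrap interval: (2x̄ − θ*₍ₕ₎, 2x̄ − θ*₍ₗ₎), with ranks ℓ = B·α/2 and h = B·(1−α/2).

Percentile endpoints at ranks 1 and 24: θ*₍1₎ = 10.462, θ*₍24₎ = 13.149.
Basic interval reflects these around x̄:
  lower = 2 × 11.891 − 13.149 = 10.633
  upper = 2 × 11.891 − 10.462 = 13.320

(10.633, 13.320)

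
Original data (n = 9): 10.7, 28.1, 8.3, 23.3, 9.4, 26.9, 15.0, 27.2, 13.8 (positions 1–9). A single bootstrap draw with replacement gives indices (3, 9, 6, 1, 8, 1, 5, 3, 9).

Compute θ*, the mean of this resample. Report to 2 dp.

Resample values: 8.3, 13.8, 26.9, 10.7, 27.2, 10.7, 9.4, 8.3, 13.8.
Mean = (8.3 + 13.8 + 26.9 + 10.7 + 27.2 + 10.7 + 9.4 + 8.3 + 13.8) / 9 = 129.10 / 9 = 14.34

θ* = 14.34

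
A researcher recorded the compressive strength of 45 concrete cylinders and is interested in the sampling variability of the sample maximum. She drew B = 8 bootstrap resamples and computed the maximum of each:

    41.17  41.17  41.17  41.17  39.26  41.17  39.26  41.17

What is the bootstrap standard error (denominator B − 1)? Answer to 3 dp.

SE* = 0.884

Bootstrap SE is the standard deviation of the 8 replicate maximums.
Mean of replicates: (41.17 + 41.17 + 41.17 + 41.17 + 39.26 + 41.17 + 39.26 + 41.17) / 8 = 325.5400 / 8 = 40.6925
Sum of squared deviations: (+0.4775)² + (+0.4775)² + (+0.4775)² + (+0.4775)² + (−1.4325)² + (+0.4775)² + (−1.4325)² + (+0.4775)² = 5.4722
Variance = 5.4722 / 7 = 0.7817
SE* = √0.7817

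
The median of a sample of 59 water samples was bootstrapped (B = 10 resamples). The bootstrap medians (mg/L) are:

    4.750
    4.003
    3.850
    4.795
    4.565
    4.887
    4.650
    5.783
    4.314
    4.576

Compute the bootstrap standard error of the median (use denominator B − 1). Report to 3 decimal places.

Bootstrap SE is the standard deviation of the 10 replicate medians.
Mean of replicates: (4.750 + 4.003 + 3.850 + 4.795 + 4.565 + 4.887 + 4.650 + 5.783 + 4.314 + 4.576) / 10 = 46.1730 / 10 = 4.6173
Sum of squared deviations: (+0.1327)² + (−0.6143)² + (−0.7673)² + (+0.1777)² + (−0.0523)² + (+0.2697)² + (+0.0327)² + (+1.1657)² + (−0.3033)² + (−0.0413)² = 2.5444
Variance = 2.5444 / 9 = 0.2827
SE* = √0.2827

SE* = 0.532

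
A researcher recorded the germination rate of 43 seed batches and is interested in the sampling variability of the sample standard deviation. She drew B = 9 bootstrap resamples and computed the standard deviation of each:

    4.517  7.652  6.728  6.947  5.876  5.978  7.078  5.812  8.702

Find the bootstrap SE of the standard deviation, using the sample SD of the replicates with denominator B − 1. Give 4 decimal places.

SE* = 1.2124

Bootstrap SE is the standard deviation of the 9 replicate standard deviations.
Mean of replicates: (4.517 + 7.652 + 6.728 + 6.947 + 5.876 + 5.978 + 7.078 + 5.812 + 8.702) / 9 = 59.29000 / 9 = 6.58778
Sum of squared deviations: (−2.07078)² + (+1.06422)² + (+0.14022)² + (+0.35922)² + (−0.71178)² + (−0.60978)² + (+0.49022)² + (−0.77578)² + (+2.11422)² = 11.75993
Variance = 11.75993 / 8 = 1.46999
SE* = √1.46999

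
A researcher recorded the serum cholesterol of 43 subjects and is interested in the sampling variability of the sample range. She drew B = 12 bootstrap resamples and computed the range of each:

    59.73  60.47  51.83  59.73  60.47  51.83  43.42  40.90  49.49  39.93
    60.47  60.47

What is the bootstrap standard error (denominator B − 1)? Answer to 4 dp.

SE* = 8.1866

Bootstrap SE is the standard deviation of the 12 replicate ranges.
Mean of replicates: (59.73 + 60.47 + 51.83 + 59.73 + 60.47 + 51.83 + 43.42 + 40.90 + 49.49 + 39.93 + 60.47 + 60.47) / 12 = 638.74000 / 12 = 53.22833
Sum of squared deviations: (+6.50167)² + (+7.24167)² + (−1.39833)² + (+6.50167)² + (+7.24167)² + (−1.39833)² + (−9.80833)² + (−12.32833)² + (−3.73833)² + (−13.29833)² + (+7.24167)² + (+7.24167)² = 737.23297
Variance = 737.23297 / 11 = 67.02118
SE* = √67.02118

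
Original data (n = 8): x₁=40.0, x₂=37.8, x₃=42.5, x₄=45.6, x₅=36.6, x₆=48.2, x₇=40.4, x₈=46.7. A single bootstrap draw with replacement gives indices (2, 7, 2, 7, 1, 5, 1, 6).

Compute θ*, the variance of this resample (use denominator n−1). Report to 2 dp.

Resample values: 37.8, 40.4, 37.8, 40.4, 40.0, 36.6, 40.0, 48.2.
Mean = 40.1500; sum of squared deviations = 88.6200
s² = 88.6200 / 7 = 12.6600

θ* = 12.66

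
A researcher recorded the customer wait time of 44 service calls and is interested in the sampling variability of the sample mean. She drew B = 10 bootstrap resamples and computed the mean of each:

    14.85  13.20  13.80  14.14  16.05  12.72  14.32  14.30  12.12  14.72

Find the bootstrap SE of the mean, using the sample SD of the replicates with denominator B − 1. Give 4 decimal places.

SE* = 1.1306

Bootstrap SE is the standard deviation of the 10 replicate means.
Mean of replicates: (14.85 + 13.20 + 13.80 + 14.14 + 16.05 + 12.72 + 14.32 + 14.30 + 12.12 + 14.72) / 10 = 140.22000 / 10 = 14.02200
Sum of squared deviations: (+0.82800)² + (−0.82200)² + (−0.22200)² + (+0.11800)² + (+2.02800)² + (−1.30200)² + (+0.29800)² + (+0.27800)² + (−1.90200)² + (+0.69800)² = 11.50336
Variance = 11.50336 / 9 = 1.27815
SE* = √1.27815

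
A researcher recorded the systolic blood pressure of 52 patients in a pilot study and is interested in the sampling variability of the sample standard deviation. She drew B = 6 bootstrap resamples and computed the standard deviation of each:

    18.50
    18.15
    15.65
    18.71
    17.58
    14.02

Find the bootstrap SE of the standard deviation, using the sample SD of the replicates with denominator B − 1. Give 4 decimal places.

Bootstrap SE is the standard deviation of the 6 replicate standard deviations.
Mean of replicates: (18.50 + 18.15 + 15.65 + 18.71 + 17.58 + 14.02) / 6 = 102.61000 / 6 = 17.10167
Sum of squared deviations: (+1.39833)² + (+1.04833)² + (−1.45167)² + (+1.60833)² + (+0.47833)² + (−3.08167)² = 17.47388
Variance = 17.47388 / 5 = 3.49478
SE* = √3.49478

SE* = 1.8694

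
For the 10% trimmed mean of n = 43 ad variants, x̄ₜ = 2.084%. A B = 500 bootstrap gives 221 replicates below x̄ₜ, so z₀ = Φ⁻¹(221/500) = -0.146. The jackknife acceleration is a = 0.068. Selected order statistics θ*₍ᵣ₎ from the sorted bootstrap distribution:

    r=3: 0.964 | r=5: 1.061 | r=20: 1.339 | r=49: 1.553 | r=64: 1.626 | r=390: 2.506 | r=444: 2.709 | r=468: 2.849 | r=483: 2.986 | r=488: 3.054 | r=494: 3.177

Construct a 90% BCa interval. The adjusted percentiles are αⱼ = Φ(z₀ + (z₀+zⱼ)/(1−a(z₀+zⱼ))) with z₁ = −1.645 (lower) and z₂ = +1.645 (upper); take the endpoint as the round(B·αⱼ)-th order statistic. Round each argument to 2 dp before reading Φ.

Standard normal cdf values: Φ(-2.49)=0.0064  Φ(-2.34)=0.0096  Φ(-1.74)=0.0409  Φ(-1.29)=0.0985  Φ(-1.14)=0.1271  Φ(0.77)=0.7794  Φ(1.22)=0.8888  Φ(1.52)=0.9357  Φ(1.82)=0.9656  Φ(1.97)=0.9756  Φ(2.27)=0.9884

(1.339, 2.849)

Lower: z₀ + z₁ = -0.146 + (-1.645) = -1.791; 1 − a(z₀+z₁) = 1 − (0.068)(-1.791) = 1.1218; argument = -0.146 + (-1.791)/1.1218 = -1.7426 → -1.74.
α₁ = Φ(-1.74) = 0.0409; rank = round(500 × 0.0409) = 20; θ*₍20₎ = 1.339.
Upper: z₀ + z₂ = 1.499; 1 − a(z₀+z₂) = 0.8981; argument = 1.5231 → 1.52; α₂ = 0.9357; rank = 468; θ*₍468₎ = 2.849.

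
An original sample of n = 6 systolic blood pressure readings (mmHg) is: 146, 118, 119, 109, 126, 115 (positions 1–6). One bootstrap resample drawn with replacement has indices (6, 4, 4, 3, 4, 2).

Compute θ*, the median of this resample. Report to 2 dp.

Resample values: 115, 109, 109, 119, 109, 118.
Sorted: 109, 109, 109, 115, 118, 119
Median = average of the two middle values = 112.00

θ* = 112.00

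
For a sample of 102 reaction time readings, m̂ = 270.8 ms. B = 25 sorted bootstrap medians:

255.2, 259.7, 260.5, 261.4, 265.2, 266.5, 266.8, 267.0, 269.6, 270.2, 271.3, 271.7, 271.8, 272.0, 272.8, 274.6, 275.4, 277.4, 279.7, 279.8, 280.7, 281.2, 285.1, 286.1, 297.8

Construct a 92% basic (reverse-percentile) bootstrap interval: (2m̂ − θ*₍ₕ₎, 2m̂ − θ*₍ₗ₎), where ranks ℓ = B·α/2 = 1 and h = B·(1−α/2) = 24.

Percentile endpoints at ranks 1 and 24: θ*₍1₎ = 255.2, θ*₍24₎ = 286.1.
Basic interval reflects these around m̂:
  lower = 2 × 270.8 − 286.1 = 255.5
  upper = 2 × 270.8 − 255.2 = 286.4

(255.5, 286.4)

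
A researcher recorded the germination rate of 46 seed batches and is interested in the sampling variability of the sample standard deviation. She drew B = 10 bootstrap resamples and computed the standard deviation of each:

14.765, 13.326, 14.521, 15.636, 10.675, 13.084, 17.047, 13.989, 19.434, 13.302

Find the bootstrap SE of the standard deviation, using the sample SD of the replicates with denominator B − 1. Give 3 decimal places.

Bootstrap SE is the standard deviation of the 10 replicate standard deviations.
Mean of replicates: (14.765 + 13.326 + 14.521 + 15.636 + 10.675 + 13.084 + 17.047 + 13.989 + 19.434 + 13.302) / 10 = 145.7790 / 10 = 14.5779
Sum of squared deviations: (+0.1871)² + (−1.2519)² + (−0.0569)² + (+1.0581)² + (−3.9029)² + (−1.4939)² + (+2.4691)² + (−0.5889)² + (+4.8561)² + (−1.2759)² = 51.8423
Variance = 51.8423 / 9 = 5.7603
SE* = √5.7603

SE* = 2.400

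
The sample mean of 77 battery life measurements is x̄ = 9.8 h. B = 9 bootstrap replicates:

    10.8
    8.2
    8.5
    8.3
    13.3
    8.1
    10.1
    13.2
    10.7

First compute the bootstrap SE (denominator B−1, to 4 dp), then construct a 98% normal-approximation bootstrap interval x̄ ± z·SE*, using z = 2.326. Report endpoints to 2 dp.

(5.00, 14.60)

Mean of replicates = 10.1333; sum of squared deviations = 34.1000; SE* = √(34.1000/8) = 2.0646
Margin = 2.326 × 2.0646 = 4.802
Interval: 9.8 ± 4.802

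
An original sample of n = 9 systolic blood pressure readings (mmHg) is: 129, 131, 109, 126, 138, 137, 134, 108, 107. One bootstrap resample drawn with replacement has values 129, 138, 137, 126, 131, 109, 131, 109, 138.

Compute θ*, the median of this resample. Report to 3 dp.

θ* = 131.000

Sorted: 109, 109, 126, 129, 131, 131, 137, 138, 138
Median = middle value = 131.000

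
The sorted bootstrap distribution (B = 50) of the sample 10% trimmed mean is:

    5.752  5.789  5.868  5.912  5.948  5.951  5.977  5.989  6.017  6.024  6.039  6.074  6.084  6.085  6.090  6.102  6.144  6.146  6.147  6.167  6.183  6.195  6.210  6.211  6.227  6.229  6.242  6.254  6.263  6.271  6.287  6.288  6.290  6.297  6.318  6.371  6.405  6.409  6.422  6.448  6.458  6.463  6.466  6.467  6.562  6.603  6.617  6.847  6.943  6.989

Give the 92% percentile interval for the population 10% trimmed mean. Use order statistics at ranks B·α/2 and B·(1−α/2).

α = 0.08; lower rank = 50 × 0.040 = 2; upper rank = 50 × 0.960 = 48.
The 2nd smallest replicate is 5.789; the 48th is 6.847.

(5.789, 6.847)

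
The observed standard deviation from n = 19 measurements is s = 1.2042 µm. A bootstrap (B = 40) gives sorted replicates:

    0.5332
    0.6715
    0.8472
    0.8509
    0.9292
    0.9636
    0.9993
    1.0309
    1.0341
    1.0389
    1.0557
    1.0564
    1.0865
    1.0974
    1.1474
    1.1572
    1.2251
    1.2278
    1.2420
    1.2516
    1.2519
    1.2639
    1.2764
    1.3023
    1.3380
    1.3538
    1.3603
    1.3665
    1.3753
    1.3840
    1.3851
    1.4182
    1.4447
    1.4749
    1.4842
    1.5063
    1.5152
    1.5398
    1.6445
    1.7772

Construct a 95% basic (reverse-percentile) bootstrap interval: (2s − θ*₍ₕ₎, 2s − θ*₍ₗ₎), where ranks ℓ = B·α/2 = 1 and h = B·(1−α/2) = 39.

(0.7639, 1.8752)

Percentile endpoints at ranks 1 and 39: θ*₍1₎ = 0.5332, θ*₍39₎ = 1.6445.
Basic interval reflects these around s:
  lower = 2 × 1.2042 − 1.6445 = 0.7639
  upper = 2 × 1.2042 − 0.5332 = 1.8752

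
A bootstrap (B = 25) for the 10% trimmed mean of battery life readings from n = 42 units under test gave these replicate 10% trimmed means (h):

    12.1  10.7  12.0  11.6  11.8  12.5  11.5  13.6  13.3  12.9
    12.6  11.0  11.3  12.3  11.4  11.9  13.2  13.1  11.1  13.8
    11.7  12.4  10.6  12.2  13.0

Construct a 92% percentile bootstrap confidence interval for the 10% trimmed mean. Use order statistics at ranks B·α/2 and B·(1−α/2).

(10.6, 13.6)

Sorted replicates: 10.6, 10.7, 11.0, 11.1, 11.3, 11.4, 11.5, 11.6, 11.7, 11.8, 11.9, 12.0, 12.1, 12.2, 12.3, 12.4, 12.5, 12.6, 12.9, 13.0, 13.1, 13.2, 13.3, 13.6, 13.8
α = 0.08; lower rank = 25 × 0.040 = 1; upper rank = 25 × 0.960 = 24.
The 1st smallest replicate is 10.6; the 24th is 13.6.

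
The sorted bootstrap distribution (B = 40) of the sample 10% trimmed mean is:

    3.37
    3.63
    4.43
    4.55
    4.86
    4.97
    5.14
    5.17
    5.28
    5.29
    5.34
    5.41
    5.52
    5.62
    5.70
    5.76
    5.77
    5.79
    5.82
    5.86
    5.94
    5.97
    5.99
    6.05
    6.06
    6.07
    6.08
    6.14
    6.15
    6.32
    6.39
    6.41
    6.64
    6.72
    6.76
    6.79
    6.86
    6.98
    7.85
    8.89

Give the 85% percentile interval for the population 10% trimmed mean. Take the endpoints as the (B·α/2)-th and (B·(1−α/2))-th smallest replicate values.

(4.43, 6.86)

α = 0.15; lower rank = 40 × 0.075 = 3; upper rank = 40 × 0.925 = 37.
The 3rd smallest replicate is 4.43; the 37th is 6.86.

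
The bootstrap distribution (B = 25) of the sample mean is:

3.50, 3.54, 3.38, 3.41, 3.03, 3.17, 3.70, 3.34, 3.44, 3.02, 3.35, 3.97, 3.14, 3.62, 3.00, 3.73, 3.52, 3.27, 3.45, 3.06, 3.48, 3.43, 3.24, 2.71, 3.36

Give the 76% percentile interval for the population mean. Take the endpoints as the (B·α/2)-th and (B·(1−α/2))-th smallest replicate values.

(3.02, 3.62)

Sorted replicates: 2.71, 3.00, 3.02, 3.03, 3.06, 3.14, 3.17, 3.24, 3.27, 3.34, 3.35, 3.36, 3.38, 3.41, 3.43, 3.44, 3.45, 3.48, 3.50, 3.52, 3.54, 3.62, 3.70, 3.73, 3.97
α = 0.24; lower rank = 25 × 0.120 = 3; upper rank = 25 × 0.880 = 22.
The 3rd smallest replicate is 3.02; the 22nd is 3.62.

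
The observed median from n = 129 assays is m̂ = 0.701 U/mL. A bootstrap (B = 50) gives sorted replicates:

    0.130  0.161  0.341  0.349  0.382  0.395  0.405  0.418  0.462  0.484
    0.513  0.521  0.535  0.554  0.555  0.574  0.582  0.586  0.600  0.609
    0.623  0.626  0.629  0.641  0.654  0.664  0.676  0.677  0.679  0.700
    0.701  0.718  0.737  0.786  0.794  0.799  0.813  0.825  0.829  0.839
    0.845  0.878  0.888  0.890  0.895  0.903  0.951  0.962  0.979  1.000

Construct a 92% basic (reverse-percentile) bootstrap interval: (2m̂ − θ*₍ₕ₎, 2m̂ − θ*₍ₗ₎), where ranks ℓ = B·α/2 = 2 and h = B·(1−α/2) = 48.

Percentile endpoints at ranks 2 and 48: θ*₍2₎ = 0.161, θ*₍48₎ = 0.962.
Basic interval reflects these around m̂:
  lower = 2 × 0.701 − 0.962 = 0.440
  upper = 2 × 0.701 − 0.161 = 1.241

(0.440, 1.241)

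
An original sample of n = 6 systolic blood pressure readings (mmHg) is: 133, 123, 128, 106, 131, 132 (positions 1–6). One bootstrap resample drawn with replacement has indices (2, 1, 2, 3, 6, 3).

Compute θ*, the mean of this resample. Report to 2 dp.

Resample values: 123, 133, 123, 128, 132, 128.
Mean = (123 + 133 + 123 + 128 + 132 + 128) / 6 = 767.0 / 6 = 127.83

θ* = 127.83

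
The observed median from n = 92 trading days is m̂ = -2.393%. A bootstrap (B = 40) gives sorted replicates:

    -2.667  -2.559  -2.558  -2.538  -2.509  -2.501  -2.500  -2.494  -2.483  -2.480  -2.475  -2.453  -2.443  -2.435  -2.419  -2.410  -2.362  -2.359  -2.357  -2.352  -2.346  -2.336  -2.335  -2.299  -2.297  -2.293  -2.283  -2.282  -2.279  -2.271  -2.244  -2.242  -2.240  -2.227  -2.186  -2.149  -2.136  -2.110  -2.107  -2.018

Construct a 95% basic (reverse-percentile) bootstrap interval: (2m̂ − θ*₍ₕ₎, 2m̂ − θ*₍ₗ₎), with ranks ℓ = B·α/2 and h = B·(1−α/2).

Percentile endpoints at ranks 1 and 39: θ*₍1₎ = -2.667, θ*₍39₎ = -2.107.
Basic interval reflects these around m̂:
  lower = 2 × -2.393 − -2.107 = -2.679
  upper = 2 × -2.393 − -2.667 = -2.119

(-2.679, -2.119)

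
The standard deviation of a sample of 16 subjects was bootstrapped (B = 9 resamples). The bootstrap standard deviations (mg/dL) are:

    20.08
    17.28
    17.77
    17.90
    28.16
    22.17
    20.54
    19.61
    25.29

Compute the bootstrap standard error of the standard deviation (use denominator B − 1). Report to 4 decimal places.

Bootstrap SE is the standard deviation of the 9 replicate standard deviations.
Mean of replicates: (20.08 + 17.28 + 17.77 + 17.90 + 28.16 + 22.17 + 20.54 + 19.61 + 25.29) / 9 = 188.80000 / 9 = 20.97778
Sum of squared deviations: (−0.89778)² + (−3.69778)² + (−3.20778)² + (−3.07778)² + (+7.18222)² + (+1.19222)² + (−0.43778)² + (−1.36778)² + (+4.31222)² = 107.90556
Variance = 107.90556 / 8 = 13.48819
SE* = √13.48819

SE* = 3.6726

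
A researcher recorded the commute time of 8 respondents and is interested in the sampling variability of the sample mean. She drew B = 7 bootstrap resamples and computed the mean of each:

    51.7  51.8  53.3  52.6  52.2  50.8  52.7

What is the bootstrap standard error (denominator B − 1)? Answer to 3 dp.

SE* = 0.814

Bootstrap SE is the standard deviation of the 7 replicate means.
Mean of replicates: (51.7 + 51.8 + 53.3 + 52.6 + 52.2 + 50.8 + 52.7) / 7 = 365.1000 / 7 = 52.1571
Sum of squared deviations: (−0.4571)² + (−0.3571)² + (+1.1429)² + (+0.4429)² + (+0.0429)² + (−1.3571)² + (+0.5429)² = 3.9771
Variance = 3.9771 / 6 = 0.6629
SE* = √0.6629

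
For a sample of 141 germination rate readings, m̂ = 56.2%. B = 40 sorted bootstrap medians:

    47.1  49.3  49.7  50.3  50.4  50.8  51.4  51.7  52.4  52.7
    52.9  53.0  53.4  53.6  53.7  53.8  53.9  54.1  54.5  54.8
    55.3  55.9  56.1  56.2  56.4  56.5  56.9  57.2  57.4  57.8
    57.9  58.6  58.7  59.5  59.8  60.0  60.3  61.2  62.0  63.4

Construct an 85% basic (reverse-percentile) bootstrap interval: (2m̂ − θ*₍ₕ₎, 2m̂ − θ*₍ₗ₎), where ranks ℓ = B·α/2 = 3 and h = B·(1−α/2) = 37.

(52.1, 62.7)

Percentile endpoints at ranks 3 and 37: θ*₍3₎ = 49.7, θ*₍37₎ = 60.3.
Basic interval reflects these around m̂:
  lower = 2 × 56.2 − 60.3 = 52.1
  upper = 2 × 56.2 − 49.7 = 62.7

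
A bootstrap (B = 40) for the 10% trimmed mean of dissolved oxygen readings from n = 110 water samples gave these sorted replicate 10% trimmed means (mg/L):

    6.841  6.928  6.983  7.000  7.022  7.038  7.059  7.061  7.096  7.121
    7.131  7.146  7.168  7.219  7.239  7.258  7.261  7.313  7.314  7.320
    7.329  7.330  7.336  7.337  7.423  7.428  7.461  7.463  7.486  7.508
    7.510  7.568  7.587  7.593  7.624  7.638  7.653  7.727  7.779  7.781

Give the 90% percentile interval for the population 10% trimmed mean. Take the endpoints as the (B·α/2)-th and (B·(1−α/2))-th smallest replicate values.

α = 0.10; lower rank = 40 × 0.050 = 2; upper rank = 40 × 0.950 = 38.
The 2nd smallest replicate is 6.928; the 38th is 7.727.

(6.928, 7.727)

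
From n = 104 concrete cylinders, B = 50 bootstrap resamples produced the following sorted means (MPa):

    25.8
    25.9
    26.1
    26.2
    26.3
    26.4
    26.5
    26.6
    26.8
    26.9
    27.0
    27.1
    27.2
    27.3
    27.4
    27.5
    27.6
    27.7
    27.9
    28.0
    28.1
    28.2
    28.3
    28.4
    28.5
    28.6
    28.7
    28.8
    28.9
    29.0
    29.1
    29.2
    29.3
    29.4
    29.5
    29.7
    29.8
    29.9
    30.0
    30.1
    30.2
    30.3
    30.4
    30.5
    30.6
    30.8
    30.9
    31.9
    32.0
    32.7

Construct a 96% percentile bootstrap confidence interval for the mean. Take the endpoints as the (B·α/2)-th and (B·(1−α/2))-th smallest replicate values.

α = 0.04; lower rank = 50 × 0.020 = 1; upper rank = 50 × 0.980 = 49.
The 1st smallest replicate is 25.8; the 49th is 32.0.

(25.8, 32.0)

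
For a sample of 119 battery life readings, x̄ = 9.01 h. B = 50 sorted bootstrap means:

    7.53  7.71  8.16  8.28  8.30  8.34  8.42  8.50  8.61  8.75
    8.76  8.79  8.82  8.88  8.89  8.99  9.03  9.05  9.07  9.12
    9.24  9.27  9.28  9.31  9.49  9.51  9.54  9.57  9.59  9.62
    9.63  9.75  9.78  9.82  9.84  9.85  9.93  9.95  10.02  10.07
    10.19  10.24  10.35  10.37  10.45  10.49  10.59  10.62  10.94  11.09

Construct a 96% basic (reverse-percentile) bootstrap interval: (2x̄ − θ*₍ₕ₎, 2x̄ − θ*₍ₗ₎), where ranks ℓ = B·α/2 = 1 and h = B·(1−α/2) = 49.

Percentile endpoints at ranks 1 and 49: θ*₍1₎ = 7.53, θ*₍49₎ = 10.94.
Basic interval reflects these around x̄:
  lower = 2 × 9.01 − 10.94 = 7.08
  upper = 2 × 9.01 − 7.53 = 10.49

(7.08, 10.49)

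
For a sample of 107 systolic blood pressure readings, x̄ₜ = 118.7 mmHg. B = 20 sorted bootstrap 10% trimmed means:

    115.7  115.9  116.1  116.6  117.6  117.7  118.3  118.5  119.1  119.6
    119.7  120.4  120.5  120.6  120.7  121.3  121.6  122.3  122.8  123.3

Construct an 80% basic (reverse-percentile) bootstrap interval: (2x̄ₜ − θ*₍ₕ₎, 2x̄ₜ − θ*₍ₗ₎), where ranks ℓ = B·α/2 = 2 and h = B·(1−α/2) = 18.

Percentile endpoints at ranks 2 and 18: θ*₍2₎ = 115.9, θ*₍18₎ = 122.3.
Basic interval reflects these around x̄ₜ:
  lower = 2 × 118.7 − 122.3 = 115.1
  upper = 2 × 118.7 − 115.9 = 121.5

(115.1, 121.5)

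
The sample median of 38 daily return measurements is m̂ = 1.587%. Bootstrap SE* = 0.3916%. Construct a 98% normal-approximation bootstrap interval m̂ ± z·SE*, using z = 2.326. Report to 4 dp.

Margin = 2.326 × 0.3916 = 0.91086
Interval: 1.587 ± 0.91086

(0.6761, 2.4979)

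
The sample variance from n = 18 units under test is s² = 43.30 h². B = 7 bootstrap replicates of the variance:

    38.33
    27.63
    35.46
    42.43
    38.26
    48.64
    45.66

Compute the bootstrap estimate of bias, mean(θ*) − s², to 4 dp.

bias = −3.8129

mean(θ*) = (38.33 + 27.63 + 35.46 + 42.43 + 38.26 + 48.64 + 45.66) / 7 = 39.48714
bias = 39.48714 − 43.30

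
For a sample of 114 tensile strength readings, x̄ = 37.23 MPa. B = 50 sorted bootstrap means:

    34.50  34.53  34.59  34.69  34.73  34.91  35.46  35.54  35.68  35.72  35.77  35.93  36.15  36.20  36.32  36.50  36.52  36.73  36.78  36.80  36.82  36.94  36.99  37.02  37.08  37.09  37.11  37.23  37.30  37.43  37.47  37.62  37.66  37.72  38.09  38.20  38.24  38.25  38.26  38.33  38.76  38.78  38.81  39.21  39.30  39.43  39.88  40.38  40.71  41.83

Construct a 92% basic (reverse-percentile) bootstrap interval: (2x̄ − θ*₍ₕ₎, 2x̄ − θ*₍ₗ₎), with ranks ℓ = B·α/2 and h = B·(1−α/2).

Percentile endpoints at ranks 2 and 48: θ*₍2₎ = 34.53, θ*₍48₎ = 40.38.
Basic interval reflects these around x̄:
  lower = 2 × 37.23 − 40.38 = 34.08
  upper = 2 × 37.23 − 34.53 = 39.93

(34.08, 39.93)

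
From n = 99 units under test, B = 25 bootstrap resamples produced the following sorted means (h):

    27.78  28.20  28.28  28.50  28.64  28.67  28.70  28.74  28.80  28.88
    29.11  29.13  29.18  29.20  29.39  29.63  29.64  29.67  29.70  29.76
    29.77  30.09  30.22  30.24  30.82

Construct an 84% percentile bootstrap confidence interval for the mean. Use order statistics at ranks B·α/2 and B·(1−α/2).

α = 0.16; lower rank = 25 × 0.080 = 2; upper rank = 25 × 0.920 = 23.
The 2nd smallest replicate is 28.20; the 23rd is 30.22.

(28.20, 30.22)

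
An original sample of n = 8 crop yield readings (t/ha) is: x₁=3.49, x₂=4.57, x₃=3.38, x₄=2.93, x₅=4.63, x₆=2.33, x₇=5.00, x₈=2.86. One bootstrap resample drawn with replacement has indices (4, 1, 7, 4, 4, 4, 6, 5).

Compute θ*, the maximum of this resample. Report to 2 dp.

θ* = 5.00

Resample values: 2.93, 3.49, 5.00, 2.93, 2.93, 2.93, 2.33, 4.63.
Maximum = 5.00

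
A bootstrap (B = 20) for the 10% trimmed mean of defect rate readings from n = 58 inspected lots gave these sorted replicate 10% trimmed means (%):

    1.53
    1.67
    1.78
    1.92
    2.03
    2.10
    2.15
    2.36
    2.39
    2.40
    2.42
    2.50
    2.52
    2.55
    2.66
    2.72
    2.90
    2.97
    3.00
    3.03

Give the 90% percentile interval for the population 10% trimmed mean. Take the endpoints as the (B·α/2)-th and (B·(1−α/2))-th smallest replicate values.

α = 0.10; lower rank = 20 × 0.050 = 1; upper rank = 20 × 0.950 = 19.
The 1st smallest replicate is 1.53; the 19th is 3.00.

(1.53, 3.00)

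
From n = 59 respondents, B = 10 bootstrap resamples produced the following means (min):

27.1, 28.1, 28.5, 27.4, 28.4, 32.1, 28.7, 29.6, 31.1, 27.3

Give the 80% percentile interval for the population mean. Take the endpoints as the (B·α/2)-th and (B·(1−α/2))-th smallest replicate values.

(27.1, 31.1)

Sorted replicates: 27.1, 27.3, 27.4, 28.1, 28.4, 28.5, 28.7, 29.6, 31.1, 32.1
α = 0.20; lower rank = 10 × 0.100 = 1; upper rank = 10 × 0.900 = 9.
The 1st smallest replicate is 27.1; the 9th is 31.1.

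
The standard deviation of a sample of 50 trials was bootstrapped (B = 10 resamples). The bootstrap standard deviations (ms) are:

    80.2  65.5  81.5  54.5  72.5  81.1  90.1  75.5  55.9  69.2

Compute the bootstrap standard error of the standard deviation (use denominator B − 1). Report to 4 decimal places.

Bootstrap SE is the standard deviation of the 10 replicate standard deviations.
Mean of replicates: (80.2 + 65.5 + 81.5 + 54.5 + 72.5 + 81.1 + 90.1 + 75.5 + 55.9 + 69.2) / 10 = 726.00000 / 10 = 72.60000
Sum of squared deviations: (+7.60000)² + (−7.10000)² + (+8.90000)² + (−18.10000)² + (−0.10000)² + (+8.50000)² + (+17.50000)² + (+2.90000)² + (−16.70000)² + (−3.40000)² = 1192.36000
Variance = 1192.36000 / 9 = 132.48444
SE* = √132.48444

SE* = 11.5102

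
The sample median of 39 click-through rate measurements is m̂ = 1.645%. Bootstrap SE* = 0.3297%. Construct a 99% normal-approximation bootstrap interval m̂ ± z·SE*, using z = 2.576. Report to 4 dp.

(0.7957, 2.4943)

Margin = 2.576 × 0.3297 = 0.84931
Interval: 1.645 ± 0.84931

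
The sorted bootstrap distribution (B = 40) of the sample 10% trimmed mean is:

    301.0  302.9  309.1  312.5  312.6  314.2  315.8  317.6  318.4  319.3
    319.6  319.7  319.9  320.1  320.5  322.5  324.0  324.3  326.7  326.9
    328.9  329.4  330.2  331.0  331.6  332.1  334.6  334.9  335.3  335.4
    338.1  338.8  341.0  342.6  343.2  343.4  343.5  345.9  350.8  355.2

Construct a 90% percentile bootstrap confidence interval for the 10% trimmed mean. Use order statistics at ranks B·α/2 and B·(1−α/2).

α = 0.10; lower rank = 40 × 0.050 = 2; upper rank = 40 × 0.950 = 38.
The 2nd smallest replicate is 302.9; the 38th is 345.9.

(302.9, 345.9)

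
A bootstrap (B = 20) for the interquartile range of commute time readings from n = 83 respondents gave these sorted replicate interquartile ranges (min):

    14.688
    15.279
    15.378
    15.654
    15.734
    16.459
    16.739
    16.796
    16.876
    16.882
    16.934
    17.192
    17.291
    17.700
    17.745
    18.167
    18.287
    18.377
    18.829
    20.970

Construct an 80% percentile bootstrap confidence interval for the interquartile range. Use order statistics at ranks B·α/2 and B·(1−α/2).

(15.279, 18.377)

α = 0.20; lower rank = 20 × 0.100 = 2; upper rank = 20 × 0.900 = 18.
The 2nd smallest replicate is 15.279; the 18th is 18.377.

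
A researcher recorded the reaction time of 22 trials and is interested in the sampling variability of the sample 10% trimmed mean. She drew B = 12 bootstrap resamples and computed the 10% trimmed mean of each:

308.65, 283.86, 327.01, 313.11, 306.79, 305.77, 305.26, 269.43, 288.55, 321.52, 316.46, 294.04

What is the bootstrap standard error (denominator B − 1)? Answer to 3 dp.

Bootstrap SE is the standard deviation of the 12 replicate 10% trimmed means.
Mean of replicates: (308.65 + 283.86 + 327.01 + 313.11 + 306.79 + 305.77 + 305.26 + 269.43 + 288.55 + 321.52 + 316.46 + 294.04) / 12 = 3640.4500 / 12 = 303.3708
Sum of squared deviations: (+5.2792)² + (−19.5108)² + (+23.6392)² + (+9.7392)² + (+3.4192)² + (+2.3992)² + (+1.8892)² + (−33.9408)² + (−14.8208)² + (+18.1492)² + (+13.0892)² + (−9.3308)² = 3042.6397
Variance = 3042.6397 / 11 = 276.6036
SE* = √276.6036

SE* = 16.631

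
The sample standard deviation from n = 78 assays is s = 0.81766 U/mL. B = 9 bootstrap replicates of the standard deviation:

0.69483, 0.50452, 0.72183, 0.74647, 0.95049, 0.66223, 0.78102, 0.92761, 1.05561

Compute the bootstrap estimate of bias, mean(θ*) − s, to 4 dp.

bias = −0.0349

mean(θ*) = (0.69483 + 0.50452 + 0.72183 + 0.74647 + 0.95049 + 0.66223 + 0.78102 + 0.92761 + 1.05561) / 9 = 0.78273
bias = 0.78273 − 0.81766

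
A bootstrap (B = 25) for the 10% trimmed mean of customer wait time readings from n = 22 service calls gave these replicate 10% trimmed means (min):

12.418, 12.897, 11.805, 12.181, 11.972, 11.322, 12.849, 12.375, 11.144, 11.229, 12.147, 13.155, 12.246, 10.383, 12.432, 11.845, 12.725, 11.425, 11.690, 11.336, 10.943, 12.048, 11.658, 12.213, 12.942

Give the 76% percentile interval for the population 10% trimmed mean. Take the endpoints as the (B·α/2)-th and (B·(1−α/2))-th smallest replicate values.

(11.144, 12.849)

Sorted replicates: 10.383, 10.943, 11.144, 11.229, 11.322, 11.336, 11.425, 11.658, 11.690, 11.805, 11.845, 11.972, 12.048, 12.147, 12.181, 12.213, 12.246, 12.375, 12.418, 12.432, 12.725, 12.849, 12.897, 12.942, 13.155
α = 0.24; lower rank = 25 × 0.120 = 3; upper rank = 25 × 0.880 = 22.
The 3rd smallest replicate is 11.144; the 22nd is 12.849.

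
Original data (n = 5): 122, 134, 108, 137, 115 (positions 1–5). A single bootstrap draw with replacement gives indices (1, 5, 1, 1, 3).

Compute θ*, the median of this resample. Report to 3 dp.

Resample values: 122, 115, 122, 122, 108.
Sorted: 108, 115, 122, 122, 122
Median = middle value = 122.000

θ* = 122.000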